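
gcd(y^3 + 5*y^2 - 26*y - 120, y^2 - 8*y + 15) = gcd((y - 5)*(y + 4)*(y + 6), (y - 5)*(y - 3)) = y - 5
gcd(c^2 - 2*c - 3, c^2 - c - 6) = c - 3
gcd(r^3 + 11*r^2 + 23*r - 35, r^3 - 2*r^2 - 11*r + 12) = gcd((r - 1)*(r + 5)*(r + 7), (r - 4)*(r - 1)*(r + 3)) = r - 1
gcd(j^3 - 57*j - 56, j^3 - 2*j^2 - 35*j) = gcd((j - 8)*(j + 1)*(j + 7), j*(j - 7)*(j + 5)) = 1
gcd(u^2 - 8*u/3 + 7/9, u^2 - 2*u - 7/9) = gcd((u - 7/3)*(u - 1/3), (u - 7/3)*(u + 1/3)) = u - 7/3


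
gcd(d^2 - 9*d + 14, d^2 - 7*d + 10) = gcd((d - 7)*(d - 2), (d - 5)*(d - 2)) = d - 2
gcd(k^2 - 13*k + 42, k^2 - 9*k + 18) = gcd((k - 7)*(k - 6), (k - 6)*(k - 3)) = k - 6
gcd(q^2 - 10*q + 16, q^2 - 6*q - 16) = q - 8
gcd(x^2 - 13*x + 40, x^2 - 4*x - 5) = x - 5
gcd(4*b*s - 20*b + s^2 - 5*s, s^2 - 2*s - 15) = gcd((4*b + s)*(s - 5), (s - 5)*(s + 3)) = s - 5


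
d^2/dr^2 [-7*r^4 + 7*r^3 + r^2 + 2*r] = -84*r^2 + 42*r + 2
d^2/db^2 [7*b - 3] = 0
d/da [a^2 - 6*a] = 2*a - 6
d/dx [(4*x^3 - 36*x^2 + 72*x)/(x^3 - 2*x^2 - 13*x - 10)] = 4*(7*x^4 - 62*x^3 + 123*x^2 + 180*x - 180)/(x^6 - 4*x^5 - 22*x^4 + 32*x^3 + 209*x^2 + 260*x + 100)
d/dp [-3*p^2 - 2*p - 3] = -6*p - 2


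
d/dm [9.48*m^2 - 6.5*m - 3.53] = 18.96*m - 6.5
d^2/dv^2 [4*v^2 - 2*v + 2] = 8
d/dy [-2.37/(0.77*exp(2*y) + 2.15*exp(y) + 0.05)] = (3.6498*exp(y) + 5.0955)*exp(y)/(0.77*exp(2*y) + 2.15*exp(y) + 0.05)^2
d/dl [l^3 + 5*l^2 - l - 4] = 3*l^2 + 10*l - 1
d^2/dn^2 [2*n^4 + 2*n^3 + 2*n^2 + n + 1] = 24*n^2 + 12*n + 4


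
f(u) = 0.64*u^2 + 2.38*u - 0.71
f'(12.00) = 17.74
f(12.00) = 120.01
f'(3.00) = 6.22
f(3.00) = 12.19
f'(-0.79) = 1.37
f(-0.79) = -2.19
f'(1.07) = 3.75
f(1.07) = 2.57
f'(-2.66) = -1.02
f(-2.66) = -2.51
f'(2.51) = 5.59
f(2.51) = 9.30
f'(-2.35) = -0.63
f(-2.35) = -2.77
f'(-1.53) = 0.42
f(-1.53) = -2.85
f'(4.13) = 7.67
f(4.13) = 20.04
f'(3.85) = 7.31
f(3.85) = 17.94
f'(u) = 1.28*u + 2.38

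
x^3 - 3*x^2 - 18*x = x*(x - 6)*(x + 3)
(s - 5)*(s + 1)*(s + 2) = s^3 - 2*s^2 - 13*s - 10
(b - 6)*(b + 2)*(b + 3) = b^3 - b^2 - 24*b - 36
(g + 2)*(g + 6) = g^2 + 8*g + 12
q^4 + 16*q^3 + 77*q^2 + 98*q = q*(q + 2)*(q + 7)^2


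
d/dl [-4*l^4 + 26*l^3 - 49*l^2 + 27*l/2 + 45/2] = -16*l^3 + 78*l^2 - 98*l + 27/2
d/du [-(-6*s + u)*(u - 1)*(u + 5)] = 12*s*u + 24*s - 3*u^2 - 8*u + 5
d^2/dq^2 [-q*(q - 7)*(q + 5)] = 4 - 6*q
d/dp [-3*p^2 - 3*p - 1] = -6*p - 3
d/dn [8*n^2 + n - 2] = 16*n + 1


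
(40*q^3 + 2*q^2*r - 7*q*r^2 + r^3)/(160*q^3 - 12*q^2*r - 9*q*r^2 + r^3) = (8*q^2 + 2*q*r - r^2)/(32*q^2 + 4*q*r - r^2)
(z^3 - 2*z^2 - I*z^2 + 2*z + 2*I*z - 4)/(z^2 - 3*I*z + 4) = (z^2 - 2*z*(1 + I) + 4*I)/(z - 4*I)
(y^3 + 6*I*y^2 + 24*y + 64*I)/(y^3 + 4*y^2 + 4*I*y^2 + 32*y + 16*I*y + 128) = (y + 2*I)/(y + 4)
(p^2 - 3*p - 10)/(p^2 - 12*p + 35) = (p + 2)/(p - 7)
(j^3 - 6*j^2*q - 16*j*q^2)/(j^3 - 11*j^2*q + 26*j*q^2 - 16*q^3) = j*(j + 2*q)/(j^2 - 3*j*q + 2*q^2)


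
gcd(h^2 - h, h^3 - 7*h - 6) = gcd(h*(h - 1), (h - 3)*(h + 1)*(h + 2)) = 1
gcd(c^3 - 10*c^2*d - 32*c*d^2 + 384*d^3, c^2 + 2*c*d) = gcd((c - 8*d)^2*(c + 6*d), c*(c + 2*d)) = 1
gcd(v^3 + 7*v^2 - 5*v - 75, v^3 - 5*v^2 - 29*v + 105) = v^2 + 2*v - 15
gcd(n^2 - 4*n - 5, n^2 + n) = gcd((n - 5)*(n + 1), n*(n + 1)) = n + 1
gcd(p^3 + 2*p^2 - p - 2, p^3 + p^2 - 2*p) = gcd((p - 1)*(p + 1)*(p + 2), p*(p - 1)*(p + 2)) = p^2 + p - 2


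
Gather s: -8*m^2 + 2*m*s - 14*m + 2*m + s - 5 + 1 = -8*m^2 - 12*m + s*(2*m + 1) - 4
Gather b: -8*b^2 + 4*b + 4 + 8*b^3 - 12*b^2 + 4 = 8*b^3 - 20*b^2 + 4*b + 8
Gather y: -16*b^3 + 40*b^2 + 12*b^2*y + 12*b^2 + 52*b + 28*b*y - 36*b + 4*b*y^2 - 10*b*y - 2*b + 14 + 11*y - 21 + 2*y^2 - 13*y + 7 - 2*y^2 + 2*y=-16*b^3 + 52*b^2 + 4*b*y^2 + 14*b + y*(12*b^2 + 18*b)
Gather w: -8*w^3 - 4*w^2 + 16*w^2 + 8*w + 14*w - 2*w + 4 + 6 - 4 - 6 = -8*w^3 + 12*w^2 + 20*w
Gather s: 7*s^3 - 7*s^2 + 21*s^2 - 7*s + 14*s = 7*s^3 + 14*s^2 + 7*s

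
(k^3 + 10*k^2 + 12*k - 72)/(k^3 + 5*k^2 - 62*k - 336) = (k^2 + 4*k - 12)/(k^2 - k - 56)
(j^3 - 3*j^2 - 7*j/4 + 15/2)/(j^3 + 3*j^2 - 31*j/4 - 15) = (j - 2)/(j + 4)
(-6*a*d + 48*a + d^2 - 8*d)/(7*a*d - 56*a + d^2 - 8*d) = (-6*a + d)/(7*a + d)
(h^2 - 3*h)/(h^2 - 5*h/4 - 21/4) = 4*h/(4*h + 7)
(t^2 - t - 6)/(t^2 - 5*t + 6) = (t + 2)/(t - 2)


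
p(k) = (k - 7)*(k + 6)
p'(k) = 2*k - 1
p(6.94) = -0.78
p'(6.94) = 12.88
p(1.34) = -41.54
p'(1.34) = 1.68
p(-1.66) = -37.58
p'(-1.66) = -4.32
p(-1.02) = -39.94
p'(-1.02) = -3.04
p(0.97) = -42.03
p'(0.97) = 0.94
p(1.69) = -40.83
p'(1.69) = 2.38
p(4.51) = -26.17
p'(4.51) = 8.02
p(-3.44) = -26.73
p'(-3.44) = -7.88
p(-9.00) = 48.00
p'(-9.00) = -19.00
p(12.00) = 90.00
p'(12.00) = 23.00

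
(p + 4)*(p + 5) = p^2 + 9*p + 20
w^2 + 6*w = w*(w + 6)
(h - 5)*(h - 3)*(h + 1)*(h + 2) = h^4 - 5*h^3 - 7*h^2 + 29*h + 30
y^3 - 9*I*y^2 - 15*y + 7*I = (y - 7*I)*(y - I)^2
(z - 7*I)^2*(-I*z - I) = -I*z^3 - 14*z^2 - I*z^2 - 14*z + 49*I*z + 49*I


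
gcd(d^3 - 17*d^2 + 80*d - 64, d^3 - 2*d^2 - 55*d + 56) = d^2 - 9*d + 8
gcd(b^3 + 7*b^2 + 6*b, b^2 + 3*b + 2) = b + 1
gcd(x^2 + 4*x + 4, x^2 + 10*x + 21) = 1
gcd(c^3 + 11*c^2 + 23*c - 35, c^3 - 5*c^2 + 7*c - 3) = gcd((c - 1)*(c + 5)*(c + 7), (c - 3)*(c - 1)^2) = c - 1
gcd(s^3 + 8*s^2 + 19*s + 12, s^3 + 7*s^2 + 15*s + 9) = s^2 + 4*s + 3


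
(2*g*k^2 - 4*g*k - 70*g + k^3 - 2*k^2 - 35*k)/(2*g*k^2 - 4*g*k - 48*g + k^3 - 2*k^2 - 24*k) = (k^2 - 2*k - 35)/(k^2 - 2*k - 24)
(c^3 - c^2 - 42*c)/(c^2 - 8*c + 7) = c*(c + 6)/(c - 1)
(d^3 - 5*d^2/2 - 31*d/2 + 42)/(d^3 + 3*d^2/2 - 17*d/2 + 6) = (2*d^2 - 13*d + 21)/(2*d^2 - 5*d + 3)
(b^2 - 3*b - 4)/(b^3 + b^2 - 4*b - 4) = (b - 4)/(b^2 - 4)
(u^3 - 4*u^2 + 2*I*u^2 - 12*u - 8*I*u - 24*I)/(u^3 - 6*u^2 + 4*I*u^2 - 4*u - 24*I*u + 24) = (u + 2)/(u + 2*I)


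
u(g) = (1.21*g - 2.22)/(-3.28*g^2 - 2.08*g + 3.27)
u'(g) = (1.21*g - 2.22)*(6.56*g + 2.08)/(-3.28*g^2 - 2.08*g + 3.27)^2 + 1.21/(-3.28*g^2 - 2.08*g + 3.27) = (3.9688*g^2 - 14.5632*g - 0.6609)/(10.7584*g^4 + 13.6448*g^3 - 17.1248*g^2 - 13.6032*g + 10.6929)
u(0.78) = 3.67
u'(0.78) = -79.34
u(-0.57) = -0.86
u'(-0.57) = 0.78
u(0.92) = 0.78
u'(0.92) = -5.31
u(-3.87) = 0.18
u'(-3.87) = 0.08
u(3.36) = -0.05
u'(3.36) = -0.00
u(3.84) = -0.05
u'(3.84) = 0.00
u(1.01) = 0.46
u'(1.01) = -2.39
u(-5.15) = 0.12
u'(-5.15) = 0.03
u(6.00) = -0.04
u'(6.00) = 0.00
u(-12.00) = 0.04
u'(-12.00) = 0.00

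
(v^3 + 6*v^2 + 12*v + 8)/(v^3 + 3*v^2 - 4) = (v + 2)/(v - 1)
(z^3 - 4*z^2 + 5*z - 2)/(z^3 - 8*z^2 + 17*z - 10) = (z - 1)/(z - 5)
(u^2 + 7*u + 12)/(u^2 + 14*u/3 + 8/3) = 3*(u + 3)/(3*u + 2)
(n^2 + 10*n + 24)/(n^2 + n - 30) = (n + 4)/(n - 5)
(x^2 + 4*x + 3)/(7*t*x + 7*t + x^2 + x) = (x + 3)/(7*t + x)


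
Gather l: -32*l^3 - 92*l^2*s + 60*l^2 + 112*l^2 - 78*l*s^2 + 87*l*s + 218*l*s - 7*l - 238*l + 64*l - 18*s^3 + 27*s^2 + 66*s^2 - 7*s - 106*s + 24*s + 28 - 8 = -32*l^3 + l^2*(172 - 92*s) + l*(-78*s^2 + 305*s - 181) - 18*s^3 + 93*s^2 - 89*s + 20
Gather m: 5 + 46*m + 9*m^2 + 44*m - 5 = 9*m^2 + 90*m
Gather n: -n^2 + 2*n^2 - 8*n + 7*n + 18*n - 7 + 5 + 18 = n^2 + 17*n + 16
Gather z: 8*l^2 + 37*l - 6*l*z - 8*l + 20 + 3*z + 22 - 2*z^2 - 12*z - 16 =8*l^2 + 29*l - 2*z^2 + z*(-6*l - 9) + 26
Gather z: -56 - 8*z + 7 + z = -7*z - 49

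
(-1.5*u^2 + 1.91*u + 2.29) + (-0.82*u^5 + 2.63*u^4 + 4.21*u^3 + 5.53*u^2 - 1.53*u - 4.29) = -0.82*u^5 + 2.63*u^4 + 4.21*u^3 + 4.03*u^2 + 0.38*u - 2.0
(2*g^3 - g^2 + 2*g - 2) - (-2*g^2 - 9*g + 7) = 2*g^3 + g^2 + 11*g - 9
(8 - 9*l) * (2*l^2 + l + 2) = -18*l^3 + 7*l^2 - 10*l + 16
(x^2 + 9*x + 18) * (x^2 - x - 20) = x^4 + 8*x^3 - 11*x^2 - 198*x - 360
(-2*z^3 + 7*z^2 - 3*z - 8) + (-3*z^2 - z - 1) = -2*z^3 + 4*z^2 - 4*z - 9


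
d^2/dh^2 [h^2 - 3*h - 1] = 2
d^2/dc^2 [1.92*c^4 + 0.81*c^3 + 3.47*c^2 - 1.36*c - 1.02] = 23.04*c^2 + 4.86*c + 6.94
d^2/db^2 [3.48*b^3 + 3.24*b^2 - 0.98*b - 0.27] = 20.88*b + 6.48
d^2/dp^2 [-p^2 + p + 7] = -2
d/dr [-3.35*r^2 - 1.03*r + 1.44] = -6.7*r - 1.03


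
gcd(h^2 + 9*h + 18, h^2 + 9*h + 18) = h^2 + 9*h + 18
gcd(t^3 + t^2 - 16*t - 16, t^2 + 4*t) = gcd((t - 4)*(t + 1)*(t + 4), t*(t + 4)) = t + 4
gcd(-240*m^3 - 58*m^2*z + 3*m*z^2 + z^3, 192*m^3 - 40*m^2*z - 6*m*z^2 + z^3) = -48*m^2 - 2*m*z + z^2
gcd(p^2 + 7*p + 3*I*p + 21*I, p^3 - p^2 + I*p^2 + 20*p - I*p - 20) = 1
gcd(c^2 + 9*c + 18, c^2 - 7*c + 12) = 1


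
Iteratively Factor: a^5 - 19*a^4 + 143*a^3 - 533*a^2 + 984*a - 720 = (a - 5)*(a^4 - 14*a^3 + 73*a^2 - 168*a + 144) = (a - 5)*(a - 3)*(a^3 - 11*a^2 + 40*a - 48) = (a - 5)*(a - 4)*(a - 3)*(a^2 - 7*a + 12) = (a - 5)*(a - 4)*(a - 3)^2*(a - 4)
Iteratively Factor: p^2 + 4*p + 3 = (p + 3)*(p + 1)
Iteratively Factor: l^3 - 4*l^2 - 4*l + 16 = (l - 4)*(l^2 - 4) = (l - 4)*(l - 2)*(l + 2)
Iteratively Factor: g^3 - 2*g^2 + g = (g - 1)*(g^2 - g) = (g - 1)^2*(g)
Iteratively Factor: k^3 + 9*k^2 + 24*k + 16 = (k + 1)*(k^2 + 8*k + 16) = (k + 1)*(k + 4)*(k + 4)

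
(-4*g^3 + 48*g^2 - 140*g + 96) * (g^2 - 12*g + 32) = -4*g^5 + 96*g^4 - 844*g^3 + 3312*g^2 - 5632*g + 3072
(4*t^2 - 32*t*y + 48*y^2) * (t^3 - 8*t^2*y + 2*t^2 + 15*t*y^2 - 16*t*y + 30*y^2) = 4*t^5 - 64*t^4*y + 8*t^4 + 364*t^3*y^2 - 128*t^3*y - 864*t^2*y^3 + 728*t^2*y^2 + 720*t*y^4 - 1728*t*y^3 + 1440*y^4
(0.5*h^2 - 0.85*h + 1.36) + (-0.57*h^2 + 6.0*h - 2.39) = -0.07*h^2 + 5.15*h - 1.03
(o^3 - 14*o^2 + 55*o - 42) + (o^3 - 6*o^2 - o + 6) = 2*o^3 - 20*o^2 + 54*o - 36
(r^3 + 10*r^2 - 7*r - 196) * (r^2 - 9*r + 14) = r^5 + r^4 - 83*r^3 + 7*r^2 + 1666*r - 2744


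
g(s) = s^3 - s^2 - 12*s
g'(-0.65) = -9.43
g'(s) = 3*s^2 - 2*s - 12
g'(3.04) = 9.64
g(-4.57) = -61.49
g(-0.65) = 7.10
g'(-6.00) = 108.00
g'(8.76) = 200.69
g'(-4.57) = 59.79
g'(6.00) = 84.00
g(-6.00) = -180.00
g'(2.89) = 7.28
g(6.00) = 108.00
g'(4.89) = 49.96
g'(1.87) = -5.25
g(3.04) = -17.63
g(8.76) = 490.36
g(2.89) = -18.89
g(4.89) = 34.34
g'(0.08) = -12.14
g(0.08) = -0.97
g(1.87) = -19.40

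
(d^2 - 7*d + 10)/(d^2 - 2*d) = (d - 5)/d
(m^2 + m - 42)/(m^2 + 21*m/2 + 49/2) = 2*(m - 6)/(2*m + 7)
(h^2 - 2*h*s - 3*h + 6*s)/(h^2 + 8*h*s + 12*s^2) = (h^2 - 2*h*s - 3*h + 6*s)/(h^2 + 8*h*s + 12*s^2)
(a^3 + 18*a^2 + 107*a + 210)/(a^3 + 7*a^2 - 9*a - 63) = (a^2 + 11*a + 30)/(a^2 - 9)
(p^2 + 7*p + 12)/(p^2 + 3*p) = (p + 4)/p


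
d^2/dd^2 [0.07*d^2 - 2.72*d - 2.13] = 0.140000000000000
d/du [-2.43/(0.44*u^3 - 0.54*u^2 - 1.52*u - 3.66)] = (3.2076*u^2 - 2.6244*u - 3.6936)/(-0.44*u^3 + 0.54*u^2 + 1.52*u + 3.66)^2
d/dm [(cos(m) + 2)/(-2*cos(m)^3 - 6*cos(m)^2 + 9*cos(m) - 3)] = 4*(-27*cos(m) - 9*cos(2*m) - cos(3*m) + 12)*sin(m)/(-12*sin(m)^2 - 15*cos(m) + cos(3*m) + 18)^2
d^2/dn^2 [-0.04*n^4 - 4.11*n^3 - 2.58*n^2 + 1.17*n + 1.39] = -0.48*n^2 - 24.66*n - 5.16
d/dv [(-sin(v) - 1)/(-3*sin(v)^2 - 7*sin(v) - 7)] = -3*(sin(v) + 2)*sin(v)*cos(v)/(3*sin(v)^2 + 7*sin(v) + 7)^2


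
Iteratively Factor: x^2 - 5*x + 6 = (x - 2)*(x - 3)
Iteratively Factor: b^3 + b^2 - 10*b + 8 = (b - 1)*(b^2 + 2*b - 8) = (b - 2)*(b - 1)*(b + 4)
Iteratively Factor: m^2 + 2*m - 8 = (m - 2)*(m + 4)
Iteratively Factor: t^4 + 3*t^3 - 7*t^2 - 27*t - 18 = (t + 3)*(t^3 - 7*t - 6) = (t + 1)*(t + 3)*(t^2 - t - 6) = (t - 3)*(t + 1)*(t + 3)*(t + 2)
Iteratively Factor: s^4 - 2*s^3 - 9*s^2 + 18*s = (s + 3)*(s^3 - 5*s^2 + 6*s) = (s - 2)*(s + 3)*(s^2 - 3*s) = (s - 3)*(s - 2)*(s + 3)*(s)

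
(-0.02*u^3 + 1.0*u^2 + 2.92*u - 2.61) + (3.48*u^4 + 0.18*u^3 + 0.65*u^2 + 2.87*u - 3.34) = 3.48*u^4 + 0.16*u^3 + 1.65*u^2 + 5.79*u - 5.95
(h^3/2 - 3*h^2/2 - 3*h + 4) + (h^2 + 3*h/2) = h^3/2 - h^2/2 - 3*h/2 + 4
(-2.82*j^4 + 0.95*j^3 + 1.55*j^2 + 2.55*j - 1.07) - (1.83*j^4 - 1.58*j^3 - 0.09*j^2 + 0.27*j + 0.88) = -4.65*j^4 + 2.53*j^3 + 1.64*j^2 + 2.28*j - 1.95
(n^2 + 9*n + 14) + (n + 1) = n^2 + 10*n + 15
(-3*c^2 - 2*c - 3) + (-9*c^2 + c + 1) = -12*c^2 - c - 2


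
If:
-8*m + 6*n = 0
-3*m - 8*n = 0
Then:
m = 0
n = 0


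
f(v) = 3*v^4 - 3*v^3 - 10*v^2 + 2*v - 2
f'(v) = 12*v^3 - 9*v^2 - 20*v + 2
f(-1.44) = -3.76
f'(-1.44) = -23.69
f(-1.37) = -5.23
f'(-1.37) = -18.35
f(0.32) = -2.45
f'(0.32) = -4.93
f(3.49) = 200.72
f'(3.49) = 332.68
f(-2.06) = 31.69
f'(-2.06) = -99.89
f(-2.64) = 123.95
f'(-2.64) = -228.72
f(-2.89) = 190.38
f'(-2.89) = -305.02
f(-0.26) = -3.13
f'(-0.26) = 6.38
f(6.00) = 2890.00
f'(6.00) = 2150.00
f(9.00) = 16702.00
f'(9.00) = 7841.00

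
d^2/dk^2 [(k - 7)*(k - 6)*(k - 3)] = 6*k - 32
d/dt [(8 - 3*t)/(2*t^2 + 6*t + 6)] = (3*t^2 - 16*t - 33)/(2*(t^4 + 6*t^3 + 15*t^2 + 18*t + 9))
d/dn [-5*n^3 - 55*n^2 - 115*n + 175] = -15*n^2 - 110*n - 115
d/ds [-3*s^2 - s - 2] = -6*s - 1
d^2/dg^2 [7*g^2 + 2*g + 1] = 14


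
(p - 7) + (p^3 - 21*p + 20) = p^3 - 20*p + 13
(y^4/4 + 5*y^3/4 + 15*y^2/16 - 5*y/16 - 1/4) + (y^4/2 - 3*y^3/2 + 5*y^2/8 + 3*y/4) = 3*y^4/4 - y^3/4 + 25*y^2/16 + 7*y/16 - 1/4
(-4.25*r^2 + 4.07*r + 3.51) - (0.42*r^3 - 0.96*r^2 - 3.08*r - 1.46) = -0.42*r^3 - 3.29*r^2 + 7.15*r + 4.97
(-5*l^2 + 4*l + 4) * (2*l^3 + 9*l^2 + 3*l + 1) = -10*l^5 - 37*l^4 + 29*l^3 + 43*l^2 + 16*l + 4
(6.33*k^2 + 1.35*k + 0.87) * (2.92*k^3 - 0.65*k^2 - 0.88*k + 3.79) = 18.4836*k^5 - 0.1725*k^4 - 3.9075*k^3 + 22.2372*k^2 + 4.3509*k + 3.2973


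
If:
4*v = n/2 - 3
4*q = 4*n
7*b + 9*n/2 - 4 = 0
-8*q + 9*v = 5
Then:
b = 643/385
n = -94/55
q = -94/55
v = -53/55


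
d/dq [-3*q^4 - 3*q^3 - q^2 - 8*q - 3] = -12*q^3 - 9*q^2 - 2*q - 8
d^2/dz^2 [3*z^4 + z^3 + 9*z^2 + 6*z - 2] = 36*z^2 + 6*z + 18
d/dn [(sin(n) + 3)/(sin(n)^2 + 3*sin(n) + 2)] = (-6*sin(n) + cos(n)^2 - 8)*cos(n)/(sin(n)^2 + 3*sin(n) + 2)^2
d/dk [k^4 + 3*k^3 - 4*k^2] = k*(4*k^2 + 9*k - 8)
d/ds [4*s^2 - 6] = 8*s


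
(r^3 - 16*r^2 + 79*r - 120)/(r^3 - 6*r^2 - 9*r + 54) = (r^2 - 13*r + 40)/(r^2 - 3*r - 18)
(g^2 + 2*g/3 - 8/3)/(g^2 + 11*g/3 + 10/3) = (3*g - 4)/(3*g + 5)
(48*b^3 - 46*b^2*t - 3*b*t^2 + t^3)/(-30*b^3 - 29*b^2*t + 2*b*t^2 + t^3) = (8*b^2 - 9*b*t + t^2)/(-5*b^2 - 4*b*t + t^2)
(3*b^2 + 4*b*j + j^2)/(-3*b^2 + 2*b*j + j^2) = (-b - j)/(b - j)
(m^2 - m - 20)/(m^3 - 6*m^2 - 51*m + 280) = (m + 4)/(m^2 - m - 56)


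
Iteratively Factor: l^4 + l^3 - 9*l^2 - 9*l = (l - 3)*(l^3 + 4*l^2 + 3*l) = l*(l - 3)*(l^2 + 4*l + 3) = l*(l - 3)*(l + 1)*(l + 3)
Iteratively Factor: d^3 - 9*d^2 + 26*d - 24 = (d - 3)*(d^2 - 6*d + 8) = (d - 4)*(d - 3)*(d - 2)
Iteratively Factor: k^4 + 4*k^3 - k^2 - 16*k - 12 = (k + 2)*(k^3 + 2*k^2 - 5*k - 6) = (k - 2)*(k + 2)*(k^2 + 4*k + 3) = (k - 2)*(k + 2)*(k + 3)*(k + 1)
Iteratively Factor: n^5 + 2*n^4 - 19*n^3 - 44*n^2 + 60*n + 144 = (n - 4)*(n^4 + 6*n^3 + 5*n^2 - 24*n - 36) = (n - 4)*(n - 2)*(n^3 + 8*n^2 + 21*n + 18) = (n - 4)*(n - 2)*(n + 3)*(n^2 + 5*n + 6) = (n - 4)*(n - 2)*(n + 3)^2*(n + 2)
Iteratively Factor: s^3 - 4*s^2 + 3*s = (s - 1)*(s^2 - 3*s) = (s - 3)*(s - 1)*(s)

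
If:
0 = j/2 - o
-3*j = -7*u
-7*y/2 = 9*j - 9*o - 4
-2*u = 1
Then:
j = -7/6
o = -7/12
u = -1/2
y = 37/14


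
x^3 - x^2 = x^2*(x - 1)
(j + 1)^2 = j^2 + 2*j + 1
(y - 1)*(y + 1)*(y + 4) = y^3 + 4*y^2 - y - 4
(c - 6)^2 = c^2 - 12*c + 36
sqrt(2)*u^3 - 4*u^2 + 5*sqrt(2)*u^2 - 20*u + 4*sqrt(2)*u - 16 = (u + 4)*(u - 2*sqrt(2))*(sqrt(2)*u + sqrt(2))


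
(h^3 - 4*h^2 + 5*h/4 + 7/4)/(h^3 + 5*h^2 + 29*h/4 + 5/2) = (2*h^2 - 9*h + 7)/(2*h^2 + 9*h + 10)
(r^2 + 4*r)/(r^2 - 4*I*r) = (r + 4)/(r - 4*I)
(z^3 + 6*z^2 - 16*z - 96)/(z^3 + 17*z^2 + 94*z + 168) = (z - 4)/(z + 7)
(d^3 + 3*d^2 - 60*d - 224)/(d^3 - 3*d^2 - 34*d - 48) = (d^2 + 11*d + 28)/(d^2 + 5*d + 6)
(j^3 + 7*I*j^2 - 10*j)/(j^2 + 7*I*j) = (j^2 + 7*I*j - 10)/(j + 7*I)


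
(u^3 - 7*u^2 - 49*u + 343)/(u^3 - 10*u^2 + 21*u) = (u^2 - 49)/(u*(u - 3))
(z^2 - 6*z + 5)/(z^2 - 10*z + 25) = (z - 1)/(z - 5)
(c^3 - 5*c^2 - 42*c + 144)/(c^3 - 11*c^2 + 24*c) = (c + 6)/c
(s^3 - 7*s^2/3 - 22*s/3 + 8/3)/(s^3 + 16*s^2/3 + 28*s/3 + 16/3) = (3*s^2 - 13*s + 4)/(3*s^2 + 10*s + 8)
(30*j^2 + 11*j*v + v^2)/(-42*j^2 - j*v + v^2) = (5*j + v)/(-7*j + v)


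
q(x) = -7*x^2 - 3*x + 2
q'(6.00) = -87.00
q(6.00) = -268.00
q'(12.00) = -171.00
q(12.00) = -1042.00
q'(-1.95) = 24.30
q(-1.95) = -18.77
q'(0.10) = -4.40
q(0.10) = 1.63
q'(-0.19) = -0.34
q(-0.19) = 2.32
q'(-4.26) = 56.64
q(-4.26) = -112.25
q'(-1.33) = 15.62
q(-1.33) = -6.39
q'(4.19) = -61.66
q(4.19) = -133.46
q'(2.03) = -31.42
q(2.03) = -32.94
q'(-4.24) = 56.36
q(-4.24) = -111.12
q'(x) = -14*x - 3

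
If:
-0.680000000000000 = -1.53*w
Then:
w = 0.44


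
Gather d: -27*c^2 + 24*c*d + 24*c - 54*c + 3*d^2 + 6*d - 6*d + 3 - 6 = -27*c^2 + 24*c*d - 30*c + 3*d^2 - 3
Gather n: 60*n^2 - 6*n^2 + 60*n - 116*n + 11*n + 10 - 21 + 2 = 54*n^2 - 45*n - 9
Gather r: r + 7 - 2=r + 5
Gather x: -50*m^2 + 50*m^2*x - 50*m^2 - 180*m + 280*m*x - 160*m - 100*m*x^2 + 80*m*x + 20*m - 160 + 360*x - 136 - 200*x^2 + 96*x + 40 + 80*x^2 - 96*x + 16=-100*m^2 - 320*m + x^2*(-100*m - 120) + x*(50*m^2 + 360*m + 360) - 240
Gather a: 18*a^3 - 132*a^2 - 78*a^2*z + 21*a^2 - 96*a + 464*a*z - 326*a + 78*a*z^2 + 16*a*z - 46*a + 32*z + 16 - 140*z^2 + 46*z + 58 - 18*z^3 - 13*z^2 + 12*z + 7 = 18*a^3 + a^2*(-78*z - 111) + a*(78*z^2 + 480*z - 468) - 18*z^3 - 153*z^2 + 90*z + 81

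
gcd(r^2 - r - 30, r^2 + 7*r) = 1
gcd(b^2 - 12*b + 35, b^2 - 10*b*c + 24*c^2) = 1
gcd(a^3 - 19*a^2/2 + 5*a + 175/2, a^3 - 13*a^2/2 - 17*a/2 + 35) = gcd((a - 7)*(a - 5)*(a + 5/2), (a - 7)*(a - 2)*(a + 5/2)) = a^2 - 9*a/2 - 35/2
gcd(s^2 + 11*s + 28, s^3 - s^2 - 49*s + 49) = s + 7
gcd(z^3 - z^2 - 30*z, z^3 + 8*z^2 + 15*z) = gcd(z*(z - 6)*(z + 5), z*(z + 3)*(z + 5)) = z^2 + 5*z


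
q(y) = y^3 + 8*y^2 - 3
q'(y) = 3*y^2 + 16*y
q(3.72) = 159.19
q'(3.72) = 101.04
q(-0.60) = -0.34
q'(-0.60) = -8.52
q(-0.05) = -2.98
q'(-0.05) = -0.79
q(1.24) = 11.21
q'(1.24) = 24.45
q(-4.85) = 71.10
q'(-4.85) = -7.03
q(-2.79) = 37.56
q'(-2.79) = -21.29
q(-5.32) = 72.85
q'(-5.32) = -0.21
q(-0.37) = -1.96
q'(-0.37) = -5.51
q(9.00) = 1374.00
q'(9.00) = 387.00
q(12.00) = 2877.00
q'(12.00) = 624.00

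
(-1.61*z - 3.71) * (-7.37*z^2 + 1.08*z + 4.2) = 11.8657*z^3 + 25.6039*z^2 - 10.7688*z - 15.582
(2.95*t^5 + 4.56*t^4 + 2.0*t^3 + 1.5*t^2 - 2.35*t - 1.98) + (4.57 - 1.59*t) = 2.95*t^5 + 4.56*t^4 + 2.0*t^3 + 1.5*t^2 - 3.94*t + 2.59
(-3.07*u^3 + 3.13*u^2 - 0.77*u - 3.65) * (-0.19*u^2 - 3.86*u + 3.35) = 0.5833*u^5 + 11.2555*u^4 - 22.22*u^3 + 14.1512*u^2 + 11.5095*u - 12.2275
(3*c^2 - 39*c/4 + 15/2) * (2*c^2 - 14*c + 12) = 6*c^4 - 123*c^3/2 + 375*c^2/2 - 222*c + 90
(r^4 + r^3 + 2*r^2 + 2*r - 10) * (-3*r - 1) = -3*r^5 - 4*r^4 - 7*r^3 - 8*r^2 + 28*r + 10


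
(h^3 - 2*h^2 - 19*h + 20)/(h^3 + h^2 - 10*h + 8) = (h - 5)/(h - 2)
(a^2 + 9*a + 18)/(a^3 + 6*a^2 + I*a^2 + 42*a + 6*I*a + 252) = (a + 3)/(a^2 + I*a + 42)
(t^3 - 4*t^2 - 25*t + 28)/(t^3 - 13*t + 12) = (t - 7)/(t - 3)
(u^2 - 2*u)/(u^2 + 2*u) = (u - 2)/(u + 2)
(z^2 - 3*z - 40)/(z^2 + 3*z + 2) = (z^2 - 3*z - 40)/(z^2 + 3*z + 2)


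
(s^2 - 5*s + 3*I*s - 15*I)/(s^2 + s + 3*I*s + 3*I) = (s - 5)/(s + 1)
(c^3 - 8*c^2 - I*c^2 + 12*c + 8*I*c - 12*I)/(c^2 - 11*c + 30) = (c^2 - c*(2 + I) + 2*I)/(c - 5)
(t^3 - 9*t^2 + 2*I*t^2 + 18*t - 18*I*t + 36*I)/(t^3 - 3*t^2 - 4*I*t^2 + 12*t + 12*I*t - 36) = (t - 6)/(t - 6*I)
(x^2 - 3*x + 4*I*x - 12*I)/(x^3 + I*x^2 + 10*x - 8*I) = (x - 3)/(x^2 - 3*I*x - 2)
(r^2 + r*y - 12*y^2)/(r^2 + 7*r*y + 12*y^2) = (r - 3*y)/(r + 3*y)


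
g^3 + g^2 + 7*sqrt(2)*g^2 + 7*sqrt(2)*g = g*(g + 1)*(g + 7*sqrt(2))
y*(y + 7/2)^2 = y^3 + 7*y^2 + 49*y/4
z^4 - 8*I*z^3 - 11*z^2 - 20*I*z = z*(z - 5*I)*(z - 4*I)*(z + I)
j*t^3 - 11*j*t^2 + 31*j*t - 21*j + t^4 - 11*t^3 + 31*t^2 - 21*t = (j + t)*(t - 7)*(t - 3)*(t - 1)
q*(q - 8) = q^2 - 8*q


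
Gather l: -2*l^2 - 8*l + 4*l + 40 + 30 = -2*l^2 - 4*l + 70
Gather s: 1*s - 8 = s - 8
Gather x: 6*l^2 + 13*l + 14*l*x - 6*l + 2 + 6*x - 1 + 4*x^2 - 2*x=6*l^2 + 7*l + 4*x^2 + x*(14*l + 4) + 1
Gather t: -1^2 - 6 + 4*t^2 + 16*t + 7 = 4*t^2 + 16*t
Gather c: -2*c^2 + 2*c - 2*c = -2*c^2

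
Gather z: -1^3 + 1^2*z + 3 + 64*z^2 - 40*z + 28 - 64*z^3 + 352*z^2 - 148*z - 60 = -64*z^3 + 416*z^2 - 187*z - 30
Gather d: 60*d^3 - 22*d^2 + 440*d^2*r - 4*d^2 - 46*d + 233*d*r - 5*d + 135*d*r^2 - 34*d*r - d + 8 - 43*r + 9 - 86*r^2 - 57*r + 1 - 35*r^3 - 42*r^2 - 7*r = 60*d^3 + d^2*(440*r - 26) + d*(135*r^2 + 199*r - 52) - 35*r^3 - 128*r^2 - 107*r + 18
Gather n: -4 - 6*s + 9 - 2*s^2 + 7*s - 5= -2*s^2 + s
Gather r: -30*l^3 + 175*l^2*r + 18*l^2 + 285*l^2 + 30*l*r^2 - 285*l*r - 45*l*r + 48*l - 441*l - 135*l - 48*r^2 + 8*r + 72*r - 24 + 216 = -30*l^3 + 303*l^2 - 528*l + r^2*(30*l - 48) + r*(175*l^2 - 330*l + 80) + 192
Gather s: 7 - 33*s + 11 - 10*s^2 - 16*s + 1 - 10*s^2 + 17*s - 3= -20*s^2 - 32*s + 16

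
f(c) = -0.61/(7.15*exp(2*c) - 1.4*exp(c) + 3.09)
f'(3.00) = 0.00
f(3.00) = 0.00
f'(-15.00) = 0.00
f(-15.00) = -0.20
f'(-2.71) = -0.00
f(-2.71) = -0.20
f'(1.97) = 0.00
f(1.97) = -0.00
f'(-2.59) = -0.00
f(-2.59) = -0.20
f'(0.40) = 0.06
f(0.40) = -0.04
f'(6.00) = 0.00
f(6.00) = -0.00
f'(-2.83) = -0.00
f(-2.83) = -0.20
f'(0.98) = 0.02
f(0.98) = -0.01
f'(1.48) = 0.01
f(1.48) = -0.00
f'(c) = -0.61*(-14.3*exp(2*c) + 1.4*exp(c))/(7.15*exp(2*c) - 1.4*exp(c) + 3.09)^2 = (8.723*exp(c) - 0.854)*exp(c)/(7.15*exp(2*c) - 1.4*exp(c) + 3.09)^2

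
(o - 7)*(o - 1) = o^2 - 8*o + 7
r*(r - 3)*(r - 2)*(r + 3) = r^4 - 2*r^3 - 9*r^2 + 18*r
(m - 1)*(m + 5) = m^2 + 4*m - 5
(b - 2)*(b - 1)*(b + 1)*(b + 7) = b^4 + 5*b^3 - 15*b^2 - 5*b + 14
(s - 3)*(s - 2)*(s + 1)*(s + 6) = s^4 + 2*s^3 - 23*s^2 + 12*s + 36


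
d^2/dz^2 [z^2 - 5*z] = 2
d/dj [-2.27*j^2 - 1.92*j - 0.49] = -4.54*j - 1.92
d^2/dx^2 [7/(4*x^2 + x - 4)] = 14*(-16*x^2 - 4*x + (8*x + 1)^2 + 16)/(4*x^2 + x - 4)^3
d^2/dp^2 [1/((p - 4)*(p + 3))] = 2*((p - 4)^2 + (p - 4)*(p + 3) + (p + 3)^2)/((p - 4)^3*(p + 3)^3)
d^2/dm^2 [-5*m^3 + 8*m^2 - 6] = 16 - 30*m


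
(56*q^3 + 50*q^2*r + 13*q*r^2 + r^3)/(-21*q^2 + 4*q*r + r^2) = (-8*q^2 - 6*q*r - r^2)/(3*q - r)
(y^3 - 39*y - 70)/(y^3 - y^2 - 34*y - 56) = (y + 5)/(y + 4)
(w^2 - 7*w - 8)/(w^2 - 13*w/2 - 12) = 2*(w + 1)/(2*w + 3)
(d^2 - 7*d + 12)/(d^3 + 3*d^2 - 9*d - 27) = (d - 4)/(d^2 + 6*d + 9)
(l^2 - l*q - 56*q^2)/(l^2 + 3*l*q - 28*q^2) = (-l + 8*q)/(-l + 4*q)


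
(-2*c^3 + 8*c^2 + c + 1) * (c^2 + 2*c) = -2*c^5 + 4*c^4 + 17*c^3 + 3*c^2 + 2*c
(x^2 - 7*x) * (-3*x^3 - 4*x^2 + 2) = -3*x^5 + 17*x^4 + 28*x^3 + 2*x^2 - 14*x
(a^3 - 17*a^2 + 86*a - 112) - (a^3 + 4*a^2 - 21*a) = -21*a^2 + 107*a - 112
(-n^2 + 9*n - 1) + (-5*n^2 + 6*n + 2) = -6*n^2 + 15*n + 1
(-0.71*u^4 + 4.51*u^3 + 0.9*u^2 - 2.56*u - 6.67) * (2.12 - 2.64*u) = 1.8744*u^5 - 13.4116*u^4 + 7.1852*u^3 + 8.6664*u^2 + 12.1816*u - 14.1404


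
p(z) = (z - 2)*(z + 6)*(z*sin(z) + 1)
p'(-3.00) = -45.28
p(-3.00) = -21.35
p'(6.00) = 252.29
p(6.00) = -32.47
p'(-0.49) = 16.11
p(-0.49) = -16.88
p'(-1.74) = 12.45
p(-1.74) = -43.26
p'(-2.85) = -40.40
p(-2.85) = -27.79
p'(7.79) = 291.25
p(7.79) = 700.56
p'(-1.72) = 13.19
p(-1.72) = -43.00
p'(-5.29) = 33.20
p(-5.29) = 17.76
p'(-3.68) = -45.41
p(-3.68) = 11.69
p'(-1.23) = 24.18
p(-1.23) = -33.27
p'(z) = (z - 2)*(z + 6)*(z*cos(z) + sin(z)) + (z - 2)*(z*sin(z) + 1) + (z + 6)*(z*sin(z) + 1)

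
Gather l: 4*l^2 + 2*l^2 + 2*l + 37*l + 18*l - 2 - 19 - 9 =6*l^2 + 57*l - 30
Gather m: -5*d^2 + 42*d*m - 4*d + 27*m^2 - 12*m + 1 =-5*d^2 - 4*d + 27*m^2 + m*(42*d - 12) + 1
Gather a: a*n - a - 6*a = a*(n - 7)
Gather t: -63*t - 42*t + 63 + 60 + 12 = 135 - 105*t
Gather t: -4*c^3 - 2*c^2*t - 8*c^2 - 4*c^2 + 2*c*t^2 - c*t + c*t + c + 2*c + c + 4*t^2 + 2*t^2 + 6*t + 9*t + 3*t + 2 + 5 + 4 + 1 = -4*c^3 - 12*c^2 + 4*c + t^2*(2*c + 6) + t*(18 - 2*c^2) + 12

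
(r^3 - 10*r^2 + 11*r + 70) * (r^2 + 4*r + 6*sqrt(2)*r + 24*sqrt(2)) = r^5 - 6*r^4 + 6*sqrt(2)*r^4 - 36*sqrt(2)*r^3 - 29*r^3 - 174*sqrt(2)*r^2 + 114*r^2 + 280*r + 684*sqrt(2)*r + 1680*sqrt(2)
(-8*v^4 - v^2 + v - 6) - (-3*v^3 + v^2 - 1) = -8*v^4 + 3*v^3 - 2*v^2 + v - 5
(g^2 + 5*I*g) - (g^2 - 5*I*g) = 10*I*g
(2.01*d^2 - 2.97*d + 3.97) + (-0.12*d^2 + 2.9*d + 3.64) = 1.89*d^2 - 0.0700000000000003*d + 7.61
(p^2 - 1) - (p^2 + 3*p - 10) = 9 - 3*p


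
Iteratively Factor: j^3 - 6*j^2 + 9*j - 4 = (j - 4)*(j^2 - 2*j + 1) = (j - 4)*(j - 1)*(j - 1)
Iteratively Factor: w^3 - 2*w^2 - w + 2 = (w - 2)*(w^2 - 1) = (w - 2)*(w + 1)*(w - 1)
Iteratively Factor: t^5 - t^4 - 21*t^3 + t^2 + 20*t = (t + 1)*(t^4 - 2*t^3 - 19*t^2 + 20*t) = (t - 5)*(t + 1)*(t^3 + 3*t^2 - 4*t) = (t - 5)*(t + 1)*(t + 4)*(t^2 - t) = t*(t - 5)*(t + 1)*(t + 4)*(t - 1)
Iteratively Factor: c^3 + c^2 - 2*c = (c)*(c^2 + c - 2) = c*(c + 2)*(c - 1)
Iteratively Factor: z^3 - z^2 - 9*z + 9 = (z + 3)*(z^2 - 4*z + 3) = (z - 1)*(z + 3)*(z - 3)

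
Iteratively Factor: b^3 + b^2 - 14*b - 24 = (b + 2)*(b^2 - b - 12) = (b + 2)*(b + 3)*(b - 4)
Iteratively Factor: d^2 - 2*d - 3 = (d + 1)*(d - 3)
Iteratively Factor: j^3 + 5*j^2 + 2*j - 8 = (j + 2)*(j^2 + 3*j - 4) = (j - 1)*(j + 2)*(j + 4)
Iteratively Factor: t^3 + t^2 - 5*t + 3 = (t - 1)*(t^2 + 2*t - 3) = (t - 1)^2*(t + 3)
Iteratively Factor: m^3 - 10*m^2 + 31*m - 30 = (m - 5)*(m^2 - 5*m + 6) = (m - 5)*(m - 3)*(m - 2)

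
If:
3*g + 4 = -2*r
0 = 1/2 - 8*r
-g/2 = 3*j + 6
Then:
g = -11/8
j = -85/48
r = 1/16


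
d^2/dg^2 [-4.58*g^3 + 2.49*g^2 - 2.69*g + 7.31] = 4.98 - 27.48*g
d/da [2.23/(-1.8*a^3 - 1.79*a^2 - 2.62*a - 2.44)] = (12.042*a^2 + 7.9834*a + 5.8426)/(1.8*a^3 + 1.79*a^2 + 2.62*a + 2.44)^2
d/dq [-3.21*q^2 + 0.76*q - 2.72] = 0.76 - 6.42*q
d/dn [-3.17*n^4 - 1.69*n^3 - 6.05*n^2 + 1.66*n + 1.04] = -12.68*n^3 - 5.07*n^2 - 12.1*n + 1.66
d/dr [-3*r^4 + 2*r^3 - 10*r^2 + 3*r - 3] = -12*r^3 + 6*r^2 - 20*r + 3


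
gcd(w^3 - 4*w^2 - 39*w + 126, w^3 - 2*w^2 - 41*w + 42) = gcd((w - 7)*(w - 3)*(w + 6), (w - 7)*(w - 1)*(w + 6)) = w^2 - w - 42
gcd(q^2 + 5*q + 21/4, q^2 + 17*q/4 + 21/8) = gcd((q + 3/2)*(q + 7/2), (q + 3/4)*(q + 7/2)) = q + 7/2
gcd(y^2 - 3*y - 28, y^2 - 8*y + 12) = 1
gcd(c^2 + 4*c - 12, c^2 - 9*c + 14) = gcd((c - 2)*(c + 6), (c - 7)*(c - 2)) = c - 2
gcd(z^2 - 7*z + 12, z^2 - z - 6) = z - 3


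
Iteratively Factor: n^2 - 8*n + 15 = (n - 3)*(n - 5)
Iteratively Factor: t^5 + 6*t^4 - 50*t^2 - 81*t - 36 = (t + 1)*(t^4 + 5*t^3 - 5*t^2 - 45*t - 36) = (t + 1)*(t + 4)*(t^3 + t^2 - 9*t - 9) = (t - 3)*(t + 1)*(t + 4)*(t^2 + 4*t + 3) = (t - 3)*(t + 1)*(t + 3)*(t + 4)*(t + 1)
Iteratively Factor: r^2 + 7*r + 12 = (r + 3)*(r + 4)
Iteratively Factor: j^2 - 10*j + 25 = (j - 5)*(j - 5)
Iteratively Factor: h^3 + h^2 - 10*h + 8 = (h - 1)*(h^2 + 2*h - 8) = (h - 1)*(h + 4)*(h - 2)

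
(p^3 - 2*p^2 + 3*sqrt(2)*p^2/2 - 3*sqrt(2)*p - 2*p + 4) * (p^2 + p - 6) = p^5 - p^4 + 3*sqrt(2)*p^4/2 - 10*p^3 - 3*sqrt(2)*p^3/2 - 12*sqrt(2)*p^2 + 14*p^2 + 16*p + 18*sqrt(2)*p - 24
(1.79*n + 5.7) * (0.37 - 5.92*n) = -10.5968*n^2 - 33.0817*n + 2.109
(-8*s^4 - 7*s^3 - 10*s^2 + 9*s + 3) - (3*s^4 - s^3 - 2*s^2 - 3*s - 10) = -11*s^4 - 6*s^3 - 8*s^2 + 12*s + 13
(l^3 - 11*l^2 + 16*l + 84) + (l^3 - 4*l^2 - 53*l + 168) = 2*l^3 - 15*l^2 - 37*l + 252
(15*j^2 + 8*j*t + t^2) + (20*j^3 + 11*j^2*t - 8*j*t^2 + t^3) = 20*j^3 + 11*j^2*t + 15*j^2 - 8*j*t^2 + 8*j*t + t^3 + t^2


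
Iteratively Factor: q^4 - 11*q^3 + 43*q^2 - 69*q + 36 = (q - 1)*(q^3 - 10*q^2 + 33*q - 36) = (q - 4)*(q - 1)*(q^2 - 6*q + 9) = (q - 4)*(q - 3)*(q - 1)*(q - 3)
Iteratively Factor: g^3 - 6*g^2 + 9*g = (g - 3)*(g^2 - 3*g) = g*(g - 3)*(g - 3)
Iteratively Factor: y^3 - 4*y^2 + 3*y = (y - 1)*(y^2 - 3*y) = y*(y - 1)*(y - 3)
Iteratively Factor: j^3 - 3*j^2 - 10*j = (j - 5)*(j^2 + 2*j) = (j - 5)*(j + 2)*(j)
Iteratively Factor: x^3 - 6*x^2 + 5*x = (x)*(x^2 - 6*x + 5) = x*(x - 5)*(x - 1)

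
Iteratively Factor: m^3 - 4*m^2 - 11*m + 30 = (m - 2)*(m^2 - 2*m - 15) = (m - 2)*(m + 3)*(m - 5)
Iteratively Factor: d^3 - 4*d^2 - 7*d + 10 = (d - 1)*(d^2 - 3*d - 10) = (d - 1)*(d + 2)*(d - 5)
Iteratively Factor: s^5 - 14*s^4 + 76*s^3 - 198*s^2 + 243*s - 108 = (s - 4)*(s^4 - 10*s^3 + 36*s^2 - 54*s + 27) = (s - 4)*(s - 1)*(s^3 - 9*s^2 + 27*s - 27) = (s - 4)*(s - 3)*(s - 1)*(s^2 - 6*s + 9) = (s - 4)*(s - 3)^2*(s - 1)*(s - 3)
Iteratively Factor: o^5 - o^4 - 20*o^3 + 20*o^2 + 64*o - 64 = (o + 4)*(o^4 - 5*o^3 + 20*o - 16) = (o - 4)*(o + 4)*(o^3 - o^2 - 4*o + 4) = (o - 4)*(o + 2)*(o + 4)*(o^2 - 3*o + 2) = (o - 4)*(o - 1)*(o + 2)*(o + 4)*(o - 2)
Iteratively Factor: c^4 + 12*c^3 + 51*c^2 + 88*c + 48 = (c + 4)*(c^3 + 8*c^2 + 19*c + 12) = (c + 4)^2*(c^2 + 4*c + 3) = (c + 3)*(c + 4)^2*(c + 1)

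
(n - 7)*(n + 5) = n^2 - 2*n - 35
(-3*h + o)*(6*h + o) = -18*h^2 + 3*h*o + o^2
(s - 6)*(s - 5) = s^2 - 11*s + 30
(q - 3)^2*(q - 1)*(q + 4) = q^4 - 3*q^3 - 13*q^2 + 51*q - 36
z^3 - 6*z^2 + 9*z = z*(z - 3)^2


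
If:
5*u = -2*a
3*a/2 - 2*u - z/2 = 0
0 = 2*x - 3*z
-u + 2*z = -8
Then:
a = -5/6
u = 1/3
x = -23/4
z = -23/6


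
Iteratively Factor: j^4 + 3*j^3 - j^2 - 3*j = (j - 1)*(j^3 + 4*j^2 + 3*j) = j*(j - 1)*(j^2 + 4*j + 3) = j*(j - 1)*(j + 3)*(j + 1)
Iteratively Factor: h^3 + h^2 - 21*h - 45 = (h + 3)*(h^2 - 2*h - 15) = (h + 3)^2*(h - 5)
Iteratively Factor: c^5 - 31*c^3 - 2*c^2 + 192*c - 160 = (c - 2)*(c^4 + 2*c^3 - 27*c^2 - 56*c + 80) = (c - 2)*(c + 4)*(c^3 - 2*c^2 - 19*c + 20) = (c - 5)*(c - 2)*(c + 4)*(c^2 + 3*c - 4) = (c - 5)*(c - 2)*(c - 1)*(c + 4)*(c + 4)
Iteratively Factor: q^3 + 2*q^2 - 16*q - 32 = (q + 2)*(q^2 - 16) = (q - 4)*(q + 2)*(q + 4)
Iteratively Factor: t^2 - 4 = (t + 2)*(t - 2)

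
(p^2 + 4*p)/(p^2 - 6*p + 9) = p*(p + 4)/(p^2 - 6*p + 9)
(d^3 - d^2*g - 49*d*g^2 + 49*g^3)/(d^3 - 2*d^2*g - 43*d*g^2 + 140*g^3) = (d^2 - 8*d*g + 7*g^2)/(d^2 - 9*d*g + 20*g^2)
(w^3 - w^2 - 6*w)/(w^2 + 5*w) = (w^2 - w - 6)/(w + 5)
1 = 1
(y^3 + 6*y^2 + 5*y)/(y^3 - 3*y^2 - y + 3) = y*(y + 5)/(y^2 - 4*y + 3)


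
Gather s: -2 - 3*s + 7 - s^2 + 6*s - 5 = -s^2 + 3*s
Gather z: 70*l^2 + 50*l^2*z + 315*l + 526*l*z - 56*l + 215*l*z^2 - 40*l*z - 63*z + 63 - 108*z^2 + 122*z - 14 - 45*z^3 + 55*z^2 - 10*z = 70*l^2 + 259*l - 45*z^3 + z^2*(215*l - 53) + z*(50*l^2 + 486*l + 49) + 49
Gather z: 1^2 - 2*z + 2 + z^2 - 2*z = z^2 - 4*z + 3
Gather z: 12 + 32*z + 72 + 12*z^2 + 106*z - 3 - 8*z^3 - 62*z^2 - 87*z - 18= -8*z^3 - 50*z^2 + 51*z + 63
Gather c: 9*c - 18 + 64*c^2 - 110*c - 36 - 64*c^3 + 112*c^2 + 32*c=-64*c^3 + 176*c^2 - 69*c - 54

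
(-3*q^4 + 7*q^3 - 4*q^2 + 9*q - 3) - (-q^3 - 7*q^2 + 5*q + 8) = -3*q^4 + 8*q^3 + 3*q^2 + 4*q - 11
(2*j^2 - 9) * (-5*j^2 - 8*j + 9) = -10*j^4 - 16*j^3 + 63*j^2 + 72*j - 81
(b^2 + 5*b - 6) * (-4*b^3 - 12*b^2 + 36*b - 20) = -4*b^5 - 32*b^4 + 232*b^2 - 316*b + 120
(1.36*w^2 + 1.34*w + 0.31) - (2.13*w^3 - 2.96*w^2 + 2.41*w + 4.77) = -2.13*w^3 + 4.32*w^2 - 1.07*w - 4.46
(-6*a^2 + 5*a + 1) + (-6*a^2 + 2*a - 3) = -12*a^2 + 7*a - 2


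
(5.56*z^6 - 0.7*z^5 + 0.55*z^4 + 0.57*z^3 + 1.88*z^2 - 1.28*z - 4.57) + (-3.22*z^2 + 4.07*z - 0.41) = 5.56*z^6 - 0.7*z^5 + 0.55*z^4 + 0.57*z^3 - 1.34*z^2 + 2.79*z - 4.98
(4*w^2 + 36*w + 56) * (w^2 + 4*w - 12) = 4*w^4 + 52*w^3 + 152*w^2 - 208*w - 672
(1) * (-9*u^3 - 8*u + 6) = -9*u^3 - 8*u + 6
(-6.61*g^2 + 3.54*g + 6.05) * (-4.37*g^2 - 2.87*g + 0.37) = 28.8857*g^4 + 3.5009*g^3 - 39.044*g^2 - 16.0537*g + 2.2385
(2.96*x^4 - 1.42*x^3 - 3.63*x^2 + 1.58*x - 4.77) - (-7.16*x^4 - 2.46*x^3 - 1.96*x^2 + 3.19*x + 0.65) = 10.12*x^4 + 1.04*x^3 - 1.67*x^2 - 1.61*x - 5.42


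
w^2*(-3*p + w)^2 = 9*p^2*w^2 - 6*p*w^3 + w^4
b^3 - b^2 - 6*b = b*(b - 3)*(b + 2)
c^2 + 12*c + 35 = (c + 5)*(c + 7)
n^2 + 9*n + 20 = (n + 4)*(n + 5)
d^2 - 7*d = d*(d - 7)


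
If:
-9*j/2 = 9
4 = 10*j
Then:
No Solution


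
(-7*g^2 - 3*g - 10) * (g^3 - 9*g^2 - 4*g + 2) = -7*g^5 + 60*g^4 + 45*g^3 + 88*g^2 + 34*g - 20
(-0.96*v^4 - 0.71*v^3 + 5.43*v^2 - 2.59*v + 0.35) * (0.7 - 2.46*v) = 2.3616*v^5 + 1.0746*v^4 - 13.8548*v^3 + 10.1724*v^2 - 2.674*v + 0.245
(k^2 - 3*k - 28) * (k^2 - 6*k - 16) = k^4 - 9*k^3 - 26*k^2 + 216*k + 448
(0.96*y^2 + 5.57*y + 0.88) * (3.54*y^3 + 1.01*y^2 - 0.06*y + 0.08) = 3.3984*y^5 + 20.6874*y^4 + 8.6833*y^3 + 0.6314*y^2 + 0.3928*y + 0.0704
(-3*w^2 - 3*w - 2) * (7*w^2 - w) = -21*w^4 - 18*w^3 - 11*w^2 + 2*w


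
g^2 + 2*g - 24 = (g - 4)*(g + 6)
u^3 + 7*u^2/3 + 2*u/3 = u*(u + 1/3)*(u + 2)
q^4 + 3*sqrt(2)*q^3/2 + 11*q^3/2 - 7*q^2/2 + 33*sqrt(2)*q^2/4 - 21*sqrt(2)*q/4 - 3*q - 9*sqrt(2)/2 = (q - 1)*(q + 1/2)*(q + 6)*(q + 3*sqrt(2)/2)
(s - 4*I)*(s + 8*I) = s^2 + 4*I*s + 32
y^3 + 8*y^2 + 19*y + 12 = (y + 1)*(y + 3)*(y + 4)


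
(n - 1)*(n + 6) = n^2 + 5*n - 6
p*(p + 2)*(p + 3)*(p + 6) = p^4 + 11*p^3 + 36*p^2 + 36*p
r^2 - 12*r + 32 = (r - 8)*(r - 4)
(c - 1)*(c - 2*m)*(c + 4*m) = c^3 + 2*c^2*m - c^2 - 8*c*m^2 - 2*c*m + 8*m^2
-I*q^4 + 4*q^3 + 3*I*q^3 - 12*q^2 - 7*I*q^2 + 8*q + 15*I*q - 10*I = (q - 2)*(q - I)*(q + 5*I)*(-I*q + I)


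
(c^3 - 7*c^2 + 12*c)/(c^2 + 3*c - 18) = c*(c - 4)/(c + 6)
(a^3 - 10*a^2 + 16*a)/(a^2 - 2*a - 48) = a*(a - 2)/(a + 6)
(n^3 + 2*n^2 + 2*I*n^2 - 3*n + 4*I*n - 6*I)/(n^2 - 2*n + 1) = (n^2 + n*(3 + 2*I) + 6*I)/(n - 1)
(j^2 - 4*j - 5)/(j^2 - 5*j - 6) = (j - 5)/(j - 6)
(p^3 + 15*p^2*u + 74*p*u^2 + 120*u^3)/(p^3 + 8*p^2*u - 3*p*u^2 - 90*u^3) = (p + 4*u)/(p - 3*u)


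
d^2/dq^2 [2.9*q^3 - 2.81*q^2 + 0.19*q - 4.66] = 17.4*q - 5.62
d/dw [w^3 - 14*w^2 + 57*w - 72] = 3*w^2 - 28*w + 57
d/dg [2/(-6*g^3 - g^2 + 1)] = 4*g*(9*g + 1)/(6*g^3 + g^2 - 1)^2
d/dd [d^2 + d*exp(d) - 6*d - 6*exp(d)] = d*exp(d) + 2*d - 5*exp(d) - 6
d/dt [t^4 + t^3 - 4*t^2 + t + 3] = 4*t^3 + 3*t^2 - 8*t + 1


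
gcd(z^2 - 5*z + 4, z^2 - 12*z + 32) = z - 4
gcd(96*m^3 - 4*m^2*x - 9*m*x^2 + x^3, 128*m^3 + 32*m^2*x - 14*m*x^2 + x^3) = -8*m + x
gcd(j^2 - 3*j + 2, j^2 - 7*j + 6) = j - 1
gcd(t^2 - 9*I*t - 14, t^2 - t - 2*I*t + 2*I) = t - 2*I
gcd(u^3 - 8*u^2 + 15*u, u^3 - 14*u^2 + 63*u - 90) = u^2 - 8*u + 15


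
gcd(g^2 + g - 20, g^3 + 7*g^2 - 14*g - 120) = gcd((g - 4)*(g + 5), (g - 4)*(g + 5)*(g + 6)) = g^2 + g - 20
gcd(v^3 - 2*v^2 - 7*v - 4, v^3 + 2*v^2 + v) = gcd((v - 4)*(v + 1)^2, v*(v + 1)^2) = v^2 + 2*v + 1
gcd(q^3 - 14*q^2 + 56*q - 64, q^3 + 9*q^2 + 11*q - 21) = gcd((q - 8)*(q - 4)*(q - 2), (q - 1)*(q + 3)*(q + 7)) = 1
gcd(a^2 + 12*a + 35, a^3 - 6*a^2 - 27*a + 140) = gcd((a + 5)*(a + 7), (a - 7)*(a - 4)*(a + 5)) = a + 5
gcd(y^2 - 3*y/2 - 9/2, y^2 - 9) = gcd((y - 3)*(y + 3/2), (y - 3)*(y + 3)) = y - 3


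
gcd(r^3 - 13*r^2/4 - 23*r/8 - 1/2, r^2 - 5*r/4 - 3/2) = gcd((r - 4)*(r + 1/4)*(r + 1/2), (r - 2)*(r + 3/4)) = 1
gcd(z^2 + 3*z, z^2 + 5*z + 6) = z + 3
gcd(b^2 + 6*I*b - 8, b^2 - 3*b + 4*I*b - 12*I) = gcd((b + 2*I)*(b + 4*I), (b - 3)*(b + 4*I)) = b + 4*I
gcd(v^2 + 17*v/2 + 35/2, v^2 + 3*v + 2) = 1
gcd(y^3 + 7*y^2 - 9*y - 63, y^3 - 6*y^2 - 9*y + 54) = y^2 - 9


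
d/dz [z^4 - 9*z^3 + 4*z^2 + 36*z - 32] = 4*z^3 - 27*z^2 + 8*z + 36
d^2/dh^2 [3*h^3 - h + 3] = 18*h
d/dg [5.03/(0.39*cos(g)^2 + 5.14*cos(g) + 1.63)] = (3.9234*cos(g) + 25.8542)*sin(g)/(0.39*cos(g)^2 + 5.14*cos(g) + 1.63)^2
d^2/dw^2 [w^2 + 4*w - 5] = 2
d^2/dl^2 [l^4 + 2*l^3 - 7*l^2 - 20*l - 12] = 12*l^2 + 12*l - 14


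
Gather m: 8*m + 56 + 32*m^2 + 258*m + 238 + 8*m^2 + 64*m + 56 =40*m^2 + 330*m + 350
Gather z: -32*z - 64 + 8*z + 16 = -24*z - 48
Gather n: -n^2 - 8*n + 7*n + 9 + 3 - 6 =-n^2 - n + 6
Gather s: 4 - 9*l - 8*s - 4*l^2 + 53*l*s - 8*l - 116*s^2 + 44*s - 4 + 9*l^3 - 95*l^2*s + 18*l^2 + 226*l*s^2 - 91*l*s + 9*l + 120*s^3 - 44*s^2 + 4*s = 9*l^3 + 14*l^2 - 8*l + 120*s^3 + s^2*(226*l - 160) + s*(-95*l^2 - 38*l + 40)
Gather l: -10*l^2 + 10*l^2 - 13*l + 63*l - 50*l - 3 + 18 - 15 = 0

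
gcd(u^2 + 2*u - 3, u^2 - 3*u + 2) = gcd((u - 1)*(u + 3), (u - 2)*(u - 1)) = u - 1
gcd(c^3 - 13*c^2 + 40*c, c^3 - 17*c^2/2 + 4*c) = c^2 - 8*c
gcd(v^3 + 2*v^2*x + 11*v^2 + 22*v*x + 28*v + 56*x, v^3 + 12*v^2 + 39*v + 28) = v^2 + 11*v + 28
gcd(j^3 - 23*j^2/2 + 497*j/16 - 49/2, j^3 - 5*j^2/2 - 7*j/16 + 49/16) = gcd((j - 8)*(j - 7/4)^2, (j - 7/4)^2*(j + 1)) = j^2 - 7*j/2 + 49/16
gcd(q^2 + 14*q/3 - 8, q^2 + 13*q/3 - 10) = q + 6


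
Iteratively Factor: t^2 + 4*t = (t + 4)*(t)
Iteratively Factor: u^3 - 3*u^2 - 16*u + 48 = (u + 4)*(u^2 - 7*u + 12) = (u - 4)*(u + 4)*(u - 3)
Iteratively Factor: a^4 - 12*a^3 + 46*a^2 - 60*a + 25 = (a - 1)*(a^3 - 11*a^2 + 35*a - 25) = (a - 1)^2*(a^2 - 10*a + 25) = (a - 5)*(a - 1)^2*(a - 5)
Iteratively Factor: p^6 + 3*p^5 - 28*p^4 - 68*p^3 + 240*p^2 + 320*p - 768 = (p + 4)*(p^5 - p^4 - 24*p^3 + 28*p^2 + 128*p - 192) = (p - 4)*(p + 4)*(p^4 + 3*p^3 - 12*p^2 - 20*p + 48) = (p - 4)*(p - 2)*(p + 4)*(p^3 + 5*p^2 - 2*p - 24) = (p - 4)*(p - 2)*(p + 3)*(p + 4)*(p^2 + 2*p - 8) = (p - 4)*(p - 2)*(p + 3)*(p + 4)^2*(p - 2)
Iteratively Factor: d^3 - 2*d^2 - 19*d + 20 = (d + 4)*(d^2 - 6*d + 5) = (d - 1)*(d + 4)*(d - 5)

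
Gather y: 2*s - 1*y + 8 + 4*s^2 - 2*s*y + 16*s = 4*s^2 + 18*s + y*(-2*s - 1) + 8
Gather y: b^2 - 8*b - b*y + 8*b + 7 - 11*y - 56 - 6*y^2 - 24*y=b^2 - 6*y^2 + y*(-b - 35) - 49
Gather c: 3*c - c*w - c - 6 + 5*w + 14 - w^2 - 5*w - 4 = c*(2 - w) - w^2 + 4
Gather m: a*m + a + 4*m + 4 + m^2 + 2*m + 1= a + m^2 + m*(a + 6) + 5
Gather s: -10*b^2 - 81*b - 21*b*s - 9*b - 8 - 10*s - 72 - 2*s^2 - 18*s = -10*b^2 - 90*b - 2*s^2 + s*(-21*b - 28) - 80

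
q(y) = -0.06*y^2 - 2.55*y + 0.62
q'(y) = -0.12*y - 2.55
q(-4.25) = 10.37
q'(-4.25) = -2.04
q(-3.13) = 8.01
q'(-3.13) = -2.17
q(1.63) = -3.70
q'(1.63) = -2.75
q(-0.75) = 2.50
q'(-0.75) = -2.46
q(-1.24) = 3.69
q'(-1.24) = -2.40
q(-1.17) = 3.52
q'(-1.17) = -2.41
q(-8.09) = 17.32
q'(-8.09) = -1.58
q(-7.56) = 16.47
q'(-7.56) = -1.64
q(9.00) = -27.19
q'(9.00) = -3.63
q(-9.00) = 18.71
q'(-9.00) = -1.47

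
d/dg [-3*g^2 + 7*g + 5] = 7 - 6*g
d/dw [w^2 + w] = 2*w + 1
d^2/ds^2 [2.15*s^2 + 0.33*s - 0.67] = 4.30000000000000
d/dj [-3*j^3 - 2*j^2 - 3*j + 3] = -9*j^2 - 4*j - 3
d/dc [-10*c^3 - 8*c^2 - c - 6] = -30*c^2 - 16*c - 1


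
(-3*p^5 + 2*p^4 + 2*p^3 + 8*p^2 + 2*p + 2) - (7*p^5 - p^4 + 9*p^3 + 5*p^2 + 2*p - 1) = -10*p^5 + 3*p^4 - 7*p^3 + 3*p^2 + 3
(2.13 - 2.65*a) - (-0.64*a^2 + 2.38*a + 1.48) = 0.64*a^2 - 5.03*a + 0.65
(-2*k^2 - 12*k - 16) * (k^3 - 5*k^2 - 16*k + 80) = -2*k^5 - 2*k^4 + 76*k^3 + 112*k^2 - 704*k - 1280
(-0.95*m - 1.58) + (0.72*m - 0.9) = -0.23*m - 2.48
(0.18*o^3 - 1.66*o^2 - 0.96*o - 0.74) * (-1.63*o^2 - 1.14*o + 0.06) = -0.2934*o^5 + 2.5006*o^4 + 3.468*o^3 + 2.201*o^2 + 0.786*o - 0.0444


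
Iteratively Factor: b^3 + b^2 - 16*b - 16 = (b + 1)*(b^2 - 16) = (b + 1)*(b + 4)*(b - 4)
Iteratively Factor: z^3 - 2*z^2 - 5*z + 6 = (z - 3)*(z^2 + z - 2) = (z - 3)*(z + 2)*(z - 1)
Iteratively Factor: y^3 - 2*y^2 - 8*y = (y)*(y^2 - 2*y - 8) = y*(y - 4)*(y + 2)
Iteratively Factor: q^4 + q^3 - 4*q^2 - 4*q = (q + 2)*(q^3 - q^2 - 2*q) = (q + 1)*(q + 2)*(q^2 - 2*q) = (q - 2)*(q + 1)*(q + 2)*(q)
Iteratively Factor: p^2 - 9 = (p - 3)*(p + 3)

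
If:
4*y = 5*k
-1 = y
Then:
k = -4/5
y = -1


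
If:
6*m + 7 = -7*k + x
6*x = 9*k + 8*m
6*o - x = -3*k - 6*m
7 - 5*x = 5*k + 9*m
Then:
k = -854/167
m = 756/167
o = -749/334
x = -273/167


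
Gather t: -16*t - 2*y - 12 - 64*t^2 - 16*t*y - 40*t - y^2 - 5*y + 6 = -64*t^2 + t*(-16*y - 56) - y^2 - 7*y - 6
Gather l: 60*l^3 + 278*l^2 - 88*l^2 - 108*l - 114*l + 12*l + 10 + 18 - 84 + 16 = 60*l^3 + 190*l^2 - 210*l - 40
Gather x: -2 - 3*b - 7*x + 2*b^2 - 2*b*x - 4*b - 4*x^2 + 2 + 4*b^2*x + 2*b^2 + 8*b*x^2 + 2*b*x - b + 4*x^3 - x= 4*b^2 - 8*b + 4*x^3 + x^2*(8*b - 4) + x*(4*b^2 - 8)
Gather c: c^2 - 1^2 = c^2 - 1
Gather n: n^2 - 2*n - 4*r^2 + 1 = n^2 - 2*n - 4*r^2 + 1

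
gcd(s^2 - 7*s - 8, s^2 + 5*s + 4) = s + 1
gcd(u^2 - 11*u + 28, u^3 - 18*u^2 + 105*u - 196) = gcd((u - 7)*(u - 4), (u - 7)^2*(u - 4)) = u^2 - 11*u + 28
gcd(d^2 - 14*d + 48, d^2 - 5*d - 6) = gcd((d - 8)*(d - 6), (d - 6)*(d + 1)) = d - 6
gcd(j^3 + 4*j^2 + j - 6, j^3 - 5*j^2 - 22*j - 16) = j + 2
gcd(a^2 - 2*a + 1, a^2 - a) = a - 1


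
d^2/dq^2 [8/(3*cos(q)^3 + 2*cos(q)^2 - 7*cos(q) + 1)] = 8*((-19*cos(q) + 16*cos(2*q) + 27*cos(3*q))*(3*cos(q)^3 + 2*cos(q)^2 - 7*cos(q) + 1)/4 + 2*(9*cos(q)^2 + 4*cos(q) - 7)^2*sin(q)^2)/(3*cos(q)^3 + 2*cos(q)^2 - 7*cos(q) + 1)^3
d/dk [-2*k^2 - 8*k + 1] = -4*k - 8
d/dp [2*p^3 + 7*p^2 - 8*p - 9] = 6*p^2 + 14*p - 8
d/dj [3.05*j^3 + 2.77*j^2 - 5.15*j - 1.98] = 9.15*j^2 + 5.54*j - 5.15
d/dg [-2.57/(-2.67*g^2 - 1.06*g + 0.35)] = (-13.7238*g - 2.7242)/(2.67*g^2 + 1.06*g - 0.35)^2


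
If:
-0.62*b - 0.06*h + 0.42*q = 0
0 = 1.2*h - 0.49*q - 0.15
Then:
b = 0.637903225806452*q - 0.0120967741935484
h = 0.408333333333333*q + 0.125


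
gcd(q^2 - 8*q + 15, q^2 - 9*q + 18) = q - 3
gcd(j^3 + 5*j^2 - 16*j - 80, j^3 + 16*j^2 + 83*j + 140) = j^2 + 9*j + 20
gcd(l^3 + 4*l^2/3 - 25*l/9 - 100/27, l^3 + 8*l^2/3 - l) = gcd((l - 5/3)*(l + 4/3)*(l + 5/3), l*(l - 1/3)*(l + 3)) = 1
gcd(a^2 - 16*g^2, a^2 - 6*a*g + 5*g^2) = 1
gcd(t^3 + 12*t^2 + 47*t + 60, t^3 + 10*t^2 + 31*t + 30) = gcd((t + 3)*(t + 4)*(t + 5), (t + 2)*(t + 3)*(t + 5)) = t^2 + 8*t + 15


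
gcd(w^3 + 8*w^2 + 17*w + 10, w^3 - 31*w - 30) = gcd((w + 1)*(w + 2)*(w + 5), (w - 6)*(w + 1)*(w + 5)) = w^2 + 6*w + 5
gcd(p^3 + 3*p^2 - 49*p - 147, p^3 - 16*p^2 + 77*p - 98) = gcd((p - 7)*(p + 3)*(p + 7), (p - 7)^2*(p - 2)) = p - 7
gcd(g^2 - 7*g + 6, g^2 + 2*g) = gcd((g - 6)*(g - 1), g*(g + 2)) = 1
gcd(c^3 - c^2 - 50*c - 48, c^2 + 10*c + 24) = c + 6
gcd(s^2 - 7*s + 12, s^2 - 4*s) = s - 4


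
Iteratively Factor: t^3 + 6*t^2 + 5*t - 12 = (t + 3)*(t^2 + 3*t - 4) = (t - 1)*(t + 3)*(t + 4)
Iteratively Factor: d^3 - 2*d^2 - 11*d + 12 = (d + 3)*(d^2 - 5*d + 4) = (d - 4)*(d + 3)*(d - 1)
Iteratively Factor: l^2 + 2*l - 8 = (l - 2)*(l + 4)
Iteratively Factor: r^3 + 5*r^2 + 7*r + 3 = (r + 1)*(r^2 + 4*r + 3) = (r + 1)^2*(r + 3)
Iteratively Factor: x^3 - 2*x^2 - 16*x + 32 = (x - 4)*(x^2 + 2*x - 8) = (x - 4)*(x + 4)*(x - 2)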